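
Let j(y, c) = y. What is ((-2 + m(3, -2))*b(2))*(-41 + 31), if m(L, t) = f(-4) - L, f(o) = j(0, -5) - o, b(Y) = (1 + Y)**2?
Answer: 90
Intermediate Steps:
f(o) = -o (f(o) = 0 - o = -o)
m(L, t) = 4 - L (m(L, t) = -1*(-4) - L = 4 - L)
((-2 + m(3, -2))*b(2))*(-41 + 31) = ((-2 + (4 - 1*3))*(1 + 2)**2)*(-41 + 31) = ((-2 + (4 - 3))*3**2)*(-10) = ((-2 + 1)*9)*(-10) = -1*9*(-10) = -9*(-10) = 90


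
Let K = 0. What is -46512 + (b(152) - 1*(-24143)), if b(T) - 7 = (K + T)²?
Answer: 742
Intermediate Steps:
b(T) = 7 + T² (b(T) = 7 + (0 + T)² = 7 + T²)
-46512 + (b(152) - 1*(-24143)) = -46512 + ((7 + 152²) - 1*(-24143)) = -46512 + ((7 + 23104) + 24143) = -46512 + (23111 + 24143) = -46512 + 47254 = 742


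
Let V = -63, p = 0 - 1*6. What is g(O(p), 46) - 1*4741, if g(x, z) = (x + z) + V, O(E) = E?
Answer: -4764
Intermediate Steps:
p = -6 (p = 0 - 6 = -6)
g(x, z) = -63 + x + z (g(x, z) = (x + z) - 63 = -63 + x + z)
g(O(p), 46) - 1*4741 = (-63 - 6 + 46) - 1*4741 = -23 - 4741 = -4764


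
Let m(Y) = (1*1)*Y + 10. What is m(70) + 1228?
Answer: 1308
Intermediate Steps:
m(Y) = 10 + Y (m(Y) = 1*Y + 10 = Y + 10 = 10 + Y)
m(70) + 1228 = (10 + 70) + 1228 = 80 + 1228 = 1308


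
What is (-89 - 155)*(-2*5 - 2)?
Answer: 2928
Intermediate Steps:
(-89 - 155)*(-2*5 - 2) = -244*(-10 - 2) = -244*(-12) = 2928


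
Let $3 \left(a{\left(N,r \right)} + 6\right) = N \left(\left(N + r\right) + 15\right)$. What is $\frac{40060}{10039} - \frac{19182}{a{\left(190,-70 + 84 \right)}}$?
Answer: $\frac{181411871}{69590348} \approx 2.6069$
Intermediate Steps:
$a{\left(N,r \right)} = -6 + \frac{N \left(15 + N + r\right)}{3}$ ($a{\left(N,r \right)} = -6 + \frac{N \left(\left(N + r\right) + 15\right)}{3} = -6 + \frac{N \left(15 + N + r\right)}{3}$)
$\frac{40060}{10039} - \frac{19182}{a{\left(190,-70 + 84 \right)}} = \frac{40060}{10039} - \frac{19182}{-6 + 5 \cdot 190 + \frac{190^{2}}{3} + \frac{1}{3} \cdot 190 \left(-70 + 84\right)} = 40060 \cdot \frac{1}{10039} - \frac{19182}{-6 + 950 + \frac{1}{3} \cdot 36100 + \frac{1}{3} \cdot 190 \cdot 14} = \frac{40060}{10039} - \frac{19182}{-6 + 950 + \frac{36100}{3} + \frac{2660}{3}} = \frac{40060}{10039} - \frac{19182}{13864} = \frac{40060}{10039} - \frac{9591}{6932} = \frac{181411871}{69590348}$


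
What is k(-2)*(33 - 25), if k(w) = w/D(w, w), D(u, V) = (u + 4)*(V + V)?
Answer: 2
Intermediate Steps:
D(u, V) = 2*V*(4 + u) (D(u, V) = (4 + u)*(2*V) = 2*V*(4 + u))
k(w) = 1/(2*(4 + w)) (k(w) = w/((2*w*(4 + w))) = w*(1/(2*w*(4 + w))) = 1/(2*(4 + w)))
k(-2)*(33 - 25) = (1/(2*(4 - 2)))*(33 - 25) = ((½)/2)*8 = ((½)*(½))*8 = (¼)*8 = 2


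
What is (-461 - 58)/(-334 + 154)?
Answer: 173/60 ≈ 2.8833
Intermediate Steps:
(-461 - 58)/(-334 + 154) = -519/(-180) = -519*(-1/180) = 173/60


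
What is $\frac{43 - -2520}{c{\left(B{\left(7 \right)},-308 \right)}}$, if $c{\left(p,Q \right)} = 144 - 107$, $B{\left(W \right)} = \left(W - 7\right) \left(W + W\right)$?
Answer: $\frac{2563}{37} \approx 69.27$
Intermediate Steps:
$B{\left(W \right)} = 2 W \left(-7 + W\right)$ ($B{\left(W \right)} = \left(-7 + W\right) 2 W = 2 W \left(-7 + W\right)$)
$c{\left(p,Q \right)} = 37$
$\frac{43 - -2520}{c{\left(B{\left(7 \right)},-308 \right)}} = \frac{43 - -2520}{37} = \left(43 + 2520\right) \frac{1}{37} = 2563 \cdot \frac{1}{37} = \frac{2563}{37}$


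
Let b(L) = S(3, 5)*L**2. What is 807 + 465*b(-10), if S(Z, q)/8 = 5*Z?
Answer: 5580807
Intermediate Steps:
S(Z, q) = 40*Z (S(Z, q) = 8*(5*Z) = 40*Z)
b(L) = 120*L**2 (b(L) = (40*3)*L**2 = 120*L**2)
807 + 465*b(-10) = 807 + 465*(120*(-10)**2) = 807 + 465*(120*100) = 807 + 465*12000 = 807 + 5580000 = 5580807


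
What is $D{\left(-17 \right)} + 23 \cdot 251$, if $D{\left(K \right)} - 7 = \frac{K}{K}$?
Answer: $5781$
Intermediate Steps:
$D{\left(K \right)} = 8$ ($D{\left(K \right)} = 7 + \frac{K}{K} = 7 + 1 = 8$)
$D{\left(-17 \right)} + 23 \cdot 251 = 8 + 23 \cdot 251 = 8 + 5773 = 5781$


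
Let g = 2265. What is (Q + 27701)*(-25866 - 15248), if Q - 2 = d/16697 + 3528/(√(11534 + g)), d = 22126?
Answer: -19018477816338/16697 - 145050192*√13799/13799 ≈ -1.1403e+9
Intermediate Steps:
Q = 55520/16697 + 3528*√13799/13799 (Q = 2 + (22126/16697 + 3528/(√(11534 + 2265))) = 2 + (22126*(1/16697) + 3528/(√13799)) = 2 + (22126/16697 + 3528*(√13799/13799)) = 2 + (22126/16697 + 3528*√13799/13799) = 55520/16697 + 3528*√13799/13799 ≈ 33.359)
(Q + 27701)*(-25866 - 15248) = ((55520/16697 + 3528*√13799/13799) + 27701)*(-25866 - 15248) = (462579117/16697 + 3528*√13799/13799)*(-41114) = -19018477816338/16697 - 145050192*√13799/13799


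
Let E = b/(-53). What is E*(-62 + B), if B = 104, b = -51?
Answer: 2142/53 ≈ 40.415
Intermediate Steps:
E = 51/53 (E = -51/(-53) = -51*(-1/53) = 51/53 ≈ 0.96226)
E*(-62 + B) = 51*(-62 + 104)/53 = (51/53)*42 = 2142/53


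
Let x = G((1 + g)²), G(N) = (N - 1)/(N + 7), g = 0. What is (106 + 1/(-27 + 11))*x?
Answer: 0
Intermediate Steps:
G(N) = (-1 + N)/(7 + N)
x = 0 (x = (-1 + (1 + 0)²)/(7 + (1 + 0)²) = (-1 + 1²)/(7 + 1²) = (-1 + 1)/(7 + 1) = 0/8 = (⅛)*0 = 0)
(106 + 1/(-27 + 11))*x = (106 + 1/(-27 + 11))*0 = (106 + 1/(-16))*0 = (106 - 1/16)*0 = (1695/16)*0 = 0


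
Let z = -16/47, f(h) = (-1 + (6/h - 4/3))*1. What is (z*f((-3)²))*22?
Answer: 1760/141 ≈ 12.482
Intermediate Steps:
f(h) = -7/3 + 6/h (f(h) = (-1 + (6/h - 4*⅓))*1 = (-1 + (6/h - 4/3))*1 = (-1 + (-4/3 + 6/h))*1 = (-7/3 + 6/h)*1 = -7/3 + 6/h)
z = -16/47 (z = -16*1/47 = -16/47 ≈ -0.34043)
(z*f((-3)²))*22 = -16*(-7/3 + 6/((-3)²))/47*22 = -16*(-7/3 + 6/9)/47*22 = -16*(-7/3 + 6*(⅑))/47*22 = -16*(-7/3 + ⅔)/47*22 = -16/47*(-5/3)*22 = (80/141)*22 = 1760/141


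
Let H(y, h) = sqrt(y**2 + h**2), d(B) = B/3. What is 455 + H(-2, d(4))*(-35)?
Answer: 455 - 70*sqrt(13)/3 ≈ 370.87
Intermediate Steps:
d(B) = B/3 (d(B) = B*(1/3) = B/3)
H(y, h) = sqrt(h**2 + y**2)
455 + H(-2, d(4))*(-35) = 455 + sqrt(((1/3)*4)**2 + (-2)**2)*(-35) = 455 + sqrt((4/3)**2 + 4)*(-35) = 455 + sqrt(16/9 + 4)*(-35) = 455 + sqrt(52/9)*(-35) = 455 + (2*sqrt(13)/3)*(-35) = 455 - 70*sqrt(13)/3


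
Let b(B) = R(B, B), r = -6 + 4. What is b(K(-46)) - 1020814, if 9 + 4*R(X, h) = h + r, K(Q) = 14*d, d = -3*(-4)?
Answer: -4083099/4 ≈ -1.0208e+6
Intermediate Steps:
r = -2
d = 12
K(Q) = 168 (K(Q) = 14*12 = 168)
R(X, h) = -11/4 + h/4 (R(X, h) = -9/4 + (h - 2)/4 = -9/4 + (-2 + h)/4 = -9/4 + (-½ + h/4) = -11/4 + h/4)
b(B) = -11/4 + B/4
b(K(-46)) - 1020814 = (-11/4 + (¼)*168) - 1020814 = (-11/4 + 42) - 1020814 = 157/4 - 1020814 = -4083099/4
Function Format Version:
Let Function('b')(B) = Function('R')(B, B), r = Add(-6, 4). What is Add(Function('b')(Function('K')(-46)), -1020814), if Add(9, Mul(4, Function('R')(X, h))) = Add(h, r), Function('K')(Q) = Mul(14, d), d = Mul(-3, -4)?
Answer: Rational(-4083099, 4) ≈ -1.0208e+6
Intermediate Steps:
r = -2
d = 12
Function('K')(Q) = 168 (Function('K')(Q) = Mul(14, 12) = 168)
Function('R')(X, h) = Add(Rational(-11, 4), Mul(Rational(1, 4), h)) (Function('R')(X, h) = Add(Rational(-9, 4), Mul(Rational(1, 4), Add(h, -2))) = Add(Rational(-9, 4), Mul(Rational(1, 4), Add(-2, h))) = Add(Rational(-9, 4), Add(Rational(-1, 2), Mul(Rational(1, 4), h))) = Add(Rational(-11, 4), Mul(Rational(1, 4), h)))
Function('b')(B) = Add(Rational(-11, 4), Mul(Rational(1, 4), B))
Add(Function('b')(Function('K')(-46)), -1020814) = Add(Add(Rational(-11, 4), Mul(Rational(1, 4), 168)), -1020814) = Add(Add(Rational(-11, 4), 42), -1020814) = Add(Rational(157, 4), -1020814) = Rational(-4083099, 4)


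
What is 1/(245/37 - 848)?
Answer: -37/31131 ≈ -0.0011885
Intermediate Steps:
1/(245/37 - 848) = 1/(-31131/37) = -37/31131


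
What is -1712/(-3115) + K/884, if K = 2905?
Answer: 10562483/2753660 ≈ 3.8358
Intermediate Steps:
-1712/(-3115) + K/884 = -1712/(-3115) + 2905/884 = -1712*(-1/3115) + 2905*(1/884) = 1712/3115 + 2905/884 = 10562483/2753660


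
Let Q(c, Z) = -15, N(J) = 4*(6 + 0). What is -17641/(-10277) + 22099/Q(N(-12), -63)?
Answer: -226846808/154155 ≈ -1471.6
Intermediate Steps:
N(J) = 24 (N(J) = 4*6 = 24)
-17641/(-10277) + 22099/Q(N(-12), -63) = -17641/(-10277) + 22099/(-15) = -17641*(-1/10277) + 22099*(-1/15) = 17641/10277 - 22099/15 = -226846808/154155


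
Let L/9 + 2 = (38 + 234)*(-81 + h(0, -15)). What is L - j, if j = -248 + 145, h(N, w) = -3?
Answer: -205547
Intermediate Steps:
j = -103
L = -205650 (L = -18 + 9*((38 + 234)*(-81 - 3)) = -18 + 9*(272*(-84)) = -18 + 9*(-22848) = -18 - 205632 = -205650)
L - j = -205650 - 1*(-103) = -205650 + 103 = -205547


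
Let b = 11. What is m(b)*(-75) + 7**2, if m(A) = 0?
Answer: 49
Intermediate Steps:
m(b)*(-75) + 7**2 = 0*(-75) + 7**2 = 0 + 49 = 49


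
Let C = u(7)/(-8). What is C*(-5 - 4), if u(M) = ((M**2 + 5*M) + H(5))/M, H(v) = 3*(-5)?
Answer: 621/56 ≈ 11.089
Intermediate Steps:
H(v) = -15
u(M) = (-15 + M**2 + 5*M)/M (u(M) = ((M**2 + 5*M) - 15)/M = (-15 + M**2 + 5*M)/M)
C = -69/56 (C = (5 + 7 - 15/7)/(-8) = (5 + 7 - 15*1/7)*(-1/8) = (5 + 7 - 15/7)*(-1/8) = (69/7)*(-1/8) = -69/56 ≈ -1.2321)
C*(-5 - 4) = -69*(-5 - 4)/56 = -69/56*(-9) = 621/56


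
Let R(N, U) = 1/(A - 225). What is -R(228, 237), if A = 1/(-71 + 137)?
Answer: 66/14849 ≈ 0.0044447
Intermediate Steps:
A = 1/66 ≈ 0.015152
R(N, U) = -66/14849 (R(N, U) = 1/(1/66 - 225) = 1/(-14849/66) = -66/14849)
-R(228, 237) = -1*(-66/14849) = 66/14849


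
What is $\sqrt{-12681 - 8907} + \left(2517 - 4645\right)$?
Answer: $-2128 + 2 i \sqrt{5397} \approx -2128.0 + 146.93 i$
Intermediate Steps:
$\sqrt{-12681 - 8907} + \left(2517 - 4645\right) = \sqrt{-21588} + \left(2517 - 4645\right) = 2 i \sqrt{5397} - 2128 = -2128 + 2 i \sqrt{5397}$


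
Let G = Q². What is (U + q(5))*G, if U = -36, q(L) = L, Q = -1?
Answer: -31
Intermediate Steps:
G = 1 (G = (-1)² = 1)
(U + q(5))*G = (-36 + 5)*1 = -31*1 = -31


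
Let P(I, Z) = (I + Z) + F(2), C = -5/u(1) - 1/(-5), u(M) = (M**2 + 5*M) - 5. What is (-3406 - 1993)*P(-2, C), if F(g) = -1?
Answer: 210561/5 ≈ 42112.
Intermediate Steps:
u(M) = -5 + M**2 + 5*M
C = -24/5 (C = -5/(-5 + 1**2 + 5*1) - 1/(-5) = -5/(-5 + 1 + 5) - 1*(-1/5) = -5/1 + 1/5 = -5*1 + 1/5 = -5 + 1/5 = -24/5 ≈ -4.8000)
P(I, Z) = -1 + I + Z (P(I, Z) = (I + Z) - 1 = -1 + I + Z)
(-3406 - 1993)*P(-2, C) = (-3406 - 1993)*(-1 - 2 - 24/5) = -5399*(-39/5) = 210561/5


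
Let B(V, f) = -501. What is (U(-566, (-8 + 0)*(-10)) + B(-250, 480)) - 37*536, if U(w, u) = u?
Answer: -20253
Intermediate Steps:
(U(-566, (-8 + 0)*(-10)) + B(-250, 480)) - 37*536 = ((-8 + 0)*(-10) - 501) - 37*536 = (-8*(-10) - 501) - 19832 = (80 - 501) - 19832 = -421 - 19832 = -20253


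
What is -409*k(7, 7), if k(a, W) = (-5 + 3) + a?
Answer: -2045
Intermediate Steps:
k(a, W) = -2 + a
-409*k(7, 7) = -409*(-2 + 7) = -409*5 = -2045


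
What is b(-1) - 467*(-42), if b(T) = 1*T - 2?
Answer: 19611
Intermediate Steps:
b(T) = -2 + T (b(T) = T - 2 = -2 + T)
b(-1) - 467*(-42) = (-2 - 1) - 467*(-42) = -3 + 19614 = 19611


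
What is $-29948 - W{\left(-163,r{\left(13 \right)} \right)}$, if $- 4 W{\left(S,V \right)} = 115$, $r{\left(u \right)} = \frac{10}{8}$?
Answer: $- \frac{119677}{4} \approx -29919.0$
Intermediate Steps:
$r{\left(u \right)} = \frac{5}{4}$ ($r{\left(u \right)} = 10 \cdot \frac{1}{8} = \frac{5}{4}$)
$W{\left(S,V \right)} = - \frac{115}{4}$ ($W{\left(S,V \right)} = \left(- \frac{1}{4}\right) 115 = - \frac{115}{4}$)
$-29948 - W{\left(-163,r{\left(13 \right)} \right)} = -29948 - - \frac{115}{4} = -29948 + \frac{115}{4} = - \frac{119677}{4}$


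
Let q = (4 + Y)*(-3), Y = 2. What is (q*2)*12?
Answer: -432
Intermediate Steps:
q = -18 (q = (4 + 2)*(-3) = 6*(-3) = -18)
(q*2)*12 = -18*2*12 = -36*12 = -432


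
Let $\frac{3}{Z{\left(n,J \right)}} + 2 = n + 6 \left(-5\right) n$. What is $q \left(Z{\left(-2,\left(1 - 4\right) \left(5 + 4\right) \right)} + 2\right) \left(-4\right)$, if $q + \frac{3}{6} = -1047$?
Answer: $\frac{240925}{28} \approx 8604.5$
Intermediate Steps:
$q = - \frac{2095}{2}$ ($q = - \frac{1}{2} - 1047 = - \frac{2095}{2} \approx -1047.5$)
$Z{\left(n,J \right)} = \frac{3}{-2 - 29 n}$ ($Z{\left(n,J \right)} = \frac{3}{-2 + \left(n + 6 \left(-5\right) n\right)} = \frac{3}{-2 + \left(n - 30 n\right)} = \frac{3}{-2 - 29 n}$)
$q \left(Z{\left(-2,\left(1 - 4\right) \left(5 + 4\right) \right)} + 2\right) \left(-4\right) = - \frac{2095 \left(- \frac{3}{2 + 29 \left(-2\right)} + 2\right) \left(-4\right)}{2} = - \frac{2095 \left(- \frac{3}{2 - 58} + 2\right) \left(-4\right)}{2} = - \frac{2095 \left(- \frac{3}{-56} + 2\right) \left(-4\right)}{2} = - \frac{2095 \left(\left(-3\right) \left(- \frac{1}{56}\right) + 2\right) \left(-4\right)}{2} = - \frac{2095 \left(\frac{3}{56} + 2\right) \left(-4\right)}{2} = - \frac{2095 \cdot \frac{115}{56} \left(-4\right)}{2} = \left(- \frac{2095}{2}\right) \left(- \frac{115}{14}\right) = \frac{240925}{28}$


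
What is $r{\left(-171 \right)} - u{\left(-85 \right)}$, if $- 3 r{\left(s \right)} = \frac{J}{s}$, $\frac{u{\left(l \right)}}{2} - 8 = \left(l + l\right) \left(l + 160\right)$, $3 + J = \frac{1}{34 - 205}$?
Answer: $\frac{2235532418}{87723} \approx 25484.0$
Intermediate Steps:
$J = - \frac{514}{171}$ ($J = -3 + \frac{1}{34 - 205} = -3 + \frac{1}{-171} = -3 - \frac{1}{171} = - \frac{514}{171} \approx -3.0058$)
$u{\left(l \right)} = 16 + 4 l \left(160 + l\right)$ ($u{\left(l \right)} = 16 + 2 \left(l + l\right) \left(l + 160\right) = 16 + 2 \cdot 2 l \left(160 + l\right) = 16 + 4 l \left(160 + l\right)$)
$r{\left(s \right)} = \frac{514}{513 s}$ ($r{\left(s \right)} = - \frac{\left(- \frac{514}{171}\right) \frac{1}{s}}{3} = \frac{514}{513 s}$)
$r{\left(-171 \right)} - u{\left(-85 \right)} = \frac{514}{513 \left(-171\right)} - \left(16 + 4 \left(-85\right)^{2} + 640 \left(-85\right)\right) = \frac{514}{513} \left(- \frac{1}{171}\right) - \left(16 + 4 \cdot 7225 - 54400\right) = - \frac{514}{87723} - \left(16 + 28900 - 54400\right) = - \frac{514}{87723} - -25484 = - \frac{514}{87723} + 25484 = \frac{2235532418}{87723}$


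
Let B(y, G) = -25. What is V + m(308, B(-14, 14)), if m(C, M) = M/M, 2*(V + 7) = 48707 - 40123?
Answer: 4286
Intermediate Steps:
V = 4285 (V = -7 + (48707 - 40123)/2 = -7 + (1/2)*8584 = -7 + 4292 = 4285)
m(C, M) = 1
V + m(308, B(-14, 14)) = 4285 + 1 = 4286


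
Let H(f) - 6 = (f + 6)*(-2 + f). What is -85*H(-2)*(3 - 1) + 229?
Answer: 1929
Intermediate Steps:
H(f) = 6 + (-2 + f)*(6 + f) (H(f) = 6 + (f + 6)*(-2 + f) = 6 + (6 + f)*(-2 + f) = 6 + (-2 + f)*(6 + f))
-85*H(-2)*(3 - 1) + 229 = -85*(-6 + (-2)² + 4*(-2))*(3 - 1) + 229 = -85*(-6 + 4 - 8)*2 + 229 = -(-850)*2 + 229 = -85*(-20) + 229 = 1700 + 229 = 1929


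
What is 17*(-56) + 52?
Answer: -900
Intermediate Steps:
17*(-56) + 52 = -952 + 52 = -900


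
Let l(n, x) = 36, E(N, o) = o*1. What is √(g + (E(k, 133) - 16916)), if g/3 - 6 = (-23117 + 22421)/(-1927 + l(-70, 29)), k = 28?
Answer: I*√59945696557/1891 ≈ 129.48*I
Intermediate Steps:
E(N, o) = o
g = 36126/1891 (g = 18 + 3*((-23117 + 22421)/(-1927 + 36)) = 18 + 3*(-696/(-1891)) = 18 + 3*(-696*(-1/1891)) = 18 + 3*(696/1891) = 18 + 2088/1891 = 36126/1891 ≈ 19.104)
√(g + (E(k, 133) - 16916)) = √(36126/1891 + (133 - 16916)) = √(36126/1891 - 16783) = √(-31700527/1891) = I*√59945696557/1891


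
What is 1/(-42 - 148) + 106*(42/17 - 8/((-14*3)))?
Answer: 19132643/67830 ≈ 282.07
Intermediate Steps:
1/(-42 - 148) + 106*(42/17 - 8/((-14*3))) = 1/(-190) + 106*(42*(1/17) - 8/(-42)) = -1/190 + 106*(42/17 - 8*(-1/42)) = -1/190 + 106*(42/17 + 4/21) = -1/190 + 106*(950/357) = -1/190 + 100700/357 = 19132643/67830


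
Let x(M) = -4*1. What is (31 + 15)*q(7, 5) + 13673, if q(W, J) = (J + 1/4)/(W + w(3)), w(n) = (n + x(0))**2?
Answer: 219251/16 ≈ 13703.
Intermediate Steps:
x(M) = -4
w(n) = (-4 + n)**2 (w(n) = (n - 4)**2 = (-4 + n)**2)
q(W, J) = (1/4 + J)/(1 + W) (q(W, J) = (J + 1/4)/(W + (-4 + 3)**2) = (J + 1/4)/(W + (-1)**2) = (1/4 + J)/(W + 1) = (1/4 + J)/(1 + W))
(31 + 15)*q(7, 5) + 13673 = (31 + 15)*((1/4 + 5)/(1 + 7)) + 13673 = 46*((21/4)/8) + 13673 = 46*((1/8)*(21/4)) + 13673 = 46*(21/32) + 13673 = 483/16 + 13673 = 219251/16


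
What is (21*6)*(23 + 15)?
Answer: 4788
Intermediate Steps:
(21*6)*(23 + 15) = 126*38 = 4788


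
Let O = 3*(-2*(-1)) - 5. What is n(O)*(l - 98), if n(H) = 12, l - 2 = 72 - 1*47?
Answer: -852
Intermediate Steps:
l = 27 (l = 2 + (72 - 1*47) = 2 + (72 - 47) = 2 + 25 = 27)
O = 1 (O = 3*2 - 5 = 6 - 5 = 1)
n(O)*(l - 98) = 12*(27 - 98) = 12*(-71) = -852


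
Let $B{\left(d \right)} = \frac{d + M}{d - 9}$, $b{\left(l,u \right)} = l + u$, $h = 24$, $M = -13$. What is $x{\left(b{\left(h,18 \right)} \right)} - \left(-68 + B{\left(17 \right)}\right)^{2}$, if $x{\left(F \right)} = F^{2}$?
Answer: $- \frac{11169}{4} \approx -2792.3$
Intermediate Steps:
$B{\left(d \right)} = \frac{-13 + d}{-9 + d}$ ($B{\left(d \right)} = \frac{d - 13}{d - 9} = \frac{-13 + d}{-9 + d}$)
$x{\left(b{\left(h,18 \right)} \right)} - \left(-68 + B{\left(17 \right)}\right)^{2} = \left(24 + 18\right)^{2} - \left(-68 + \frac{-13 + 17}{-9 + 17}\right)^{2} = 42^{2} - \left(-68 + \frac{1}{8} \cdot 4\right)^{2} = 1764 - \left(-68 + \frac{1}{8} \cdot 4\right)^{2} = 1764 - \left(-68 + \frac{1}{2}\right)^{2} = 1764 - \left(- \frac{135}{2}\right)^{2} = 1764 - \frac{18225}{4} = - \frac{11169}{4}$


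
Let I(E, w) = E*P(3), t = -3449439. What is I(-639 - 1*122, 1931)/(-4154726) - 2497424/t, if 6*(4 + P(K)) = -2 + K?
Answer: 20732099674709/28662947797428 ≈ 0.72331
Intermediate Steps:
P(K) = -13/3 + K/6 (P(K) = -4 + (-2 + K)/6 = -4 + (-1/3 + K/6) = -13/3 + K/6)
I(E, w) = -23*E/6 (I(E, w) = E*(-13/3 + (1/6)*3) = E*(-13/3 + 1/2) = E*(-23/6) = -23*E/6)
I(-639 - 1*122, 1931)/(-4154726) - 2497424/t = -23*(-639 - 1*122)/6/(-4154726) - 2497424/(-3449439) = -23*(-639 - 122)/6*(-1/4154726) - 2497424*(-1/3449439) = -23/6*(-761)*(-1/4154726) + 2497424/3449439 = (17503/6)*(-1/4154726) + 2497424/3449439 = -17503/24928356 + 2497424/3449439 = 20732099674709/28662947797428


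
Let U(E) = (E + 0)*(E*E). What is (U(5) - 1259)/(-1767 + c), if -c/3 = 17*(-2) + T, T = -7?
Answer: 189/274 ≈ 0.68978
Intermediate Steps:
U(E) = E³ (U(E) = E*E² = E³)
c = 123 (c = -3*(17*(-2) - 7) = -3*(-34 - 7) = -3*(-41) = 123)
(U(5) - 1259)/(-1767 + c) = (5³ - 1259)/(-1767 + 123) = (125 - 1259)/(-1644) = -1134*(-1/1644) = 189/274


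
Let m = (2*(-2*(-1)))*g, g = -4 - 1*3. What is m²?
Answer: 784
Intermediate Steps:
g = -7 (g = -4 - 3 = -7)
m = -28 (m = (2*(-2*(-1)))*(-7) = (2*2)*(-7) = 4*(-7) = -28)
m² = (-28)² = 784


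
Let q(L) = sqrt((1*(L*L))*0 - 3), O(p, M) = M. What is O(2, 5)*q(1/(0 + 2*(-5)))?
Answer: 5*I*sqrt(3) ≈ 8.6602*I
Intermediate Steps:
q(L) = I*sqrt(3) (q(L) = sqrt((1*L**2)*0 - 3) = sqrt(L**2*0 - 3) = sqrt(0 - 3) = sqrt(-3) = I*sqrt(3))
O(2, 5)*q(1/(0 + 2*(-5))) = 5*(I*sqrt(3)) = 5*I*sqrt(3)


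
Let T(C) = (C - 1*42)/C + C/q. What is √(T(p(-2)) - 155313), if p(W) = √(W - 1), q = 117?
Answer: √(-236229552 + 21307*I*√3)/39 ≈ 0.030784 + 394.1*I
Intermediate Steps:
p(W) = √(-1 + W)
T(C) = C/117 + (-42 + C)/C (T(C) = (C - 1*42)/C + C/117 = (C - 42)/C + C*(1/117) = (-42 + C)/C + C/117 = C/117 + (-42 + C)/C)
√(T(p(-2)) - 155313) = √((1 - 42/√(-1 - 2) + √(-1 - 2)/117) - 155313) = √((1 - 42*(-I*√3/3) + √(-3)/117) - 155313) = √((1 - 42*(-I*√3/3) + (I*√3)/117) - 155313) = √((1 - (-14)*I*√3 + I*√3/117) - 155313) = √((1 + 14*I*√3 + I*√3/117) - 155313) = √((1 + 1639*I*√3/117) - 155313) = √(-155312 + 1639*I*√3/117)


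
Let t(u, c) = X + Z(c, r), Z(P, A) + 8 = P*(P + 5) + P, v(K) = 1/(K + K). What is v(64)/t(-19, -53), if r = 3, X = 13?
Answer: 1/319488 ≈ 3.1300e-6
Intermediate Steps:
v(K) = 1/(2*K)
Z(P, A) = -8 + P + P*(5 + P) (Z(P, A) = -8 + (P*(P + 5) + P) = -8 + (P*(5 + P) + P) = -8 + (P + P*(5 + P)) = -8 + P + P*(5 + P))
t(u, c) = 5 + c**2 + 6*c (t(u, c) = 13 + (-8 + c**2 + 6*c) = 5 + c**2 + 6*c)
v(64)/t(-19, -53) = ((1/2)/64)/(5 + (-53)**2 + 6*(-53)) = ((1/2)*(1/64))/(5 + 2809 - 318) = (1/128)/2496 = (1/128)*(1/2496) = 1/319488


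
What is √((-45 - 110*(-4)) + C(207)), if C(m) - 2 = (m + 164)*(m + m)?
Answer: √153991 ≈ 392.42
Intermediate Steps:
C(m) = 2 + 2*m*(164 + m) (C(m) = 2 + (m + 164)*(m + m) = 2 + (164 + m)*(2*m) = 2 + 2*m*(164 + m))
√((-45 - 110*(-4)) + C(207)) = √((-45 - 110*(-4)) + (2 + 2*207² + 328*207)) = √((-45 + 440) + (2 + 2*42849 + 67896)) = √(395 + (2 + 85698 + 67896)) = √(395 + 153596) = √153991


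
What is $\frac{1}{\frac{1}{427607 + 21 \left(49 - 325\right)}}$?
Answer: $421811$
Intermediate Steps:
$\frac{1}{\frac{1}{427607 + 21 \left(49 - 325\right)}} = \frac{1}{\frac{1}{427607 + 21 \left(-276\right)}} = \frac{1}{\frac{1}{427607 - 5796}} = \frac{1}{\frac{1}{421811}} = 421811$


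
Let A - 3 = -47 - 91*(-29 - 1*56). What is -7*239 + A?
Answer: 6018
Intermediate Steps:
A = 7691 (A = 3 + (-47 - 91*(-29 - 1*56)) = 3 + (-47 - 91*(-29 - 56)) = 3 + (-47 - 91*(-85)) = 3 + (-47 + 7735) = 3 + 7688 = 7691)
-7*239 + A = -7*239 + 7691 = -1673 + 7691 = 6018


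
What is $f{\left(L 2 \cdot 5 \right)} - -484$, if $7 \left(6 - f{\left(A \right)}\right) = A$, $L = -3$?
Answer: $\frac{3460}{7} \approx 494.29$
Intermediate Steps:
$f{\left(A \right)} = 6 - \frac{A}{7}$
$f{\left(L 2 \cdot 5 \right)} - -484 = \left(6 - \frac{\left(-3\right) 2 \cdot 5}{7}\right) - -484 = \left(6 - \frac{\left(-6\right) 5}{7}\right) + 484 = \left(6 - - \frac{30}{7}\right) + 484 = \left(6 + \frac{30}{7}\right) + 484 = \frac{72}{7} + 484 = \frac{3460}{7}$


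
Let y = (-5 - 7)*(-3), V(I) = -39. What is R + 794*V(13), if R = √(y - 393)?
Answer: -30966 + I*√357 ≈ -30966.0 + 18.894*I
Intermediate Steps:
y = 36 (y = -12*(-3) = 36)
R = I*√357 (R = √(36 - 393) = √(-357) = I*√357 ≈ 18.894*I)
R + 794*V(13) = I*√357 + 794*(-39) = I*√357 - 30966 = -30966 + I*√357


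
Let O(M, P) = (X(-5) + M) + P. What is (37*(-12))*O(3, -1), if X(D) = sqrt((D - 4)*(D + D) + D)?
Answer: -888 - 444*sqrt(85) ≈ -4981.5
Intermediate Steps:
X(D) = sqrt(D + 2*D*(-4 + D)) (X(D) = sqrt((-4 + D)*(2*D) + D) = sqrt(2*D*(-4 + D) + D) = sqrt(D + 2*D*(-4 + D)))
O(M, P) = M + P + sqrt(85) (O(M, P) = (sqrt(-5*(-7 + 2*(-5))) + M) + P = (sqrt(-5*(-7 - 10)) + M) + P = (sqrt(-5*(-17)) + M) + P = (sqrt(85) + M) + P = (M + sqrt(85)) + P = M + P + sqrt(85))
(37*(-12))*O(3, -1) = (37*(-12))*(3 - 1 + sqrt(85)) = -444*(2 + sqrt(85)) = -888 - 444*sqrt(85)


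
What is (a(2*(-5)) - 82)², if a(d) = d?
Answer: 8464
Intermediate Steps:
(a(2*(-5)) - 82)² = (2*(-5) - 82)² = (-10 - 82)² = (-92)² = 8464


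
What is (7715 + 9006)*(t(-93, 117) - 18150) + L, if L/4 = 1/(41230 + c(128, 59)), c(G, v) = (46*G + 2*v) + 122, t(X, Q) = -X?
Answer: -7149426445861/23679 ≈ -3.0193e+8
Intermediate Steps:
c(G, v) = 122 + 2*v + 46*G (c(G, v) = (2*v + 46*G) + 122 = 122 + 2*v + 46*G)
L = 2/23679 (L = 4/(41230 + (122 + 2*59 + 46*128)) = 4/(41230 + (122 + 118 + 5888)) = 4/(41230 + 6128) = 4/47358 = 4*(1/47358) = 2/23679 ≈ 8.4463e-5)
(7715 + 9006)*(t(-93, 117) - 18150) + L = (7715 + 9006)*(-1*(-93) - 18150) + 2/23679 = 16721*(93 - 18150) + 2/23679 = 16721*(-18057) + 2/23679 = -301931097 + 2/23679 = -7149426445861/23679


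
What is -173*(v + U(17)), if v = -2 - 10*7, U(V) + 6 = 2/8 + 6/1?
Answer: 49651/4 ≈ 12413.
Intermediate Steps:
U(V) = ¼ (U(V) = -6 + (2/8 + 6/1) = -6 + (2*(⅛) + 6*1) = -6 + (¼ + 6) = -6 + 25/4 = ¼)
v = -72 (v = -2 - 70 = -72)
-173*(v + U(17)) = -173*(-72 + ¼) = -173*(-287/4) = 49651/4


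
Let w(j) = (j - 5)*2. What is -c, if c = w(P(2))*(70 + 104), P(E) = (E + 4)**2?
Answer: -10788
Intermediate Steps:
P(E) = (4 + E)**2
w(j) = -10 + 2*j (w(j) = (-5 + j)*2 = -10 + 2*j)
c = 10788 (c = (-10 + 2*(4 + 2)**2)*(70 + 104) = (-10 + 2*6**2)*174 = (-10 + 2*36)*174 = (-10 + 72)*174 = 62*174 = 10788)
-c = -1*10788 = -10788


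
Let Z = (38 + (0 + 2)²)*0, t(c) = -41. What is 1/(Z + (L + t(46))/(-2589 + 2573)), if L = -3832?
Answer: 16/3873 ≈ 0.0041312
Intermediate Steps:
Z = 0 (Z = (38 + 2²)*0 = (38 + 4)*0 = 42*0 = 0)
1/(Z + (L + t(46))/(-2589 + 2573)) = 1/(0 + (-3832 - 41)/(-2589 + 2573)) = 1/(0 - 3873/(-16)) = 1/(0 - 3873*(-1/16)) = 1/(0 + 3873/16) = 1/(3873/16) = 16/3873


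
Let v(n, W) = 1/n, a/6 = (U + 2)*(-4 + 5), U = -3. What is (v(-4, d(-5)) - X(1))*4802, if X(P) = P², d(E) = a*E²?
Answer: -12005/2 ≈ -6002.5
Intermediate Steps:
a = -6 (a = 6*((-3 + 2)*(-4 + 5)) = 6*(-1*1) = 6*(-1) = -6)
d(E) = -6*E²
(v(-4, d(-5)) - X(1))*4802 = (1/(-4) - 1*1²)*4802 = (-¼ - 1*1)*4802 = (-¼ - 1)*4802 = -5/4*4802 = -12005/2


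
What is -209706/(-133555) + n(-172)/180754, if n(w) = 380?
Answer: 18977974612/12070300235 ≈ 1.5723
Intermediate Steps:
-209706/(-133555) + n(-172)/180754 = -209706/(-133555) + 380/180754 = -209706*(-1/133555) + 380*(1/180754) = 209706/133555 + 190/90377 = 18977974612/12070300235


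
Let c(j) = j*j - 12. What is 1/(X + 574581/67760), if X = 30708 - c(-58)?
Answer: 9680/264888163 ≈ 3.6544e-5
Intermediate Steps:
c(j) = -12 + j² (c(j) = j² - 12 = -12 + j²)
X = 27356 (X = 30708 - (-12 + (-58)²) = 30708 - (-12 + 3364) = 30708 - 1*3352 = 30708 - 3352 = 27356)
1/(X + 574581/67760) = 1/(27356 + 574581/67760) = 1/(27356 + 574581*(1/67760)) = 1/(27356 + 82083/9680) = 1/(264888163/9680) = 9680/264888163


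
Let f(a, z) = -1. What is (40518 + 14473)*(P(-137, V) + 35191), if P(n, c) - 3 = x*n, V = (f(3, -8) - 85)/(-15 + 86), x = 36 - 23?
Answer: 1837414283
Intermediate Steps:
x = 13
V = -86/71 (V = (-1 - 85)/(-15 + 86) = -86/71 ≈ -1.2113)
P(n, c) = 3 + 13*n
(40518 + 14473)*(P(-137, V) + 35191) = (40518 + 14473)*((3 + 13*(-137)) + 35191) = 54991*((3 - 1781) + 35191) = 54991*(-1778 + 35191) = 54991*33413 = 1837414283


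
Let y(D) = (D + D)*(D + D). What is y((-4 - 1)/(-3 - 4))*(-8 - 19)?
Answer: -2700/49 ≈ -55.102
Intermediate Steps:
y(D) = 4*D**2 (y(D) = (2*D)*(2*D) = 4*D**2)
y((-4 - 1)/(-3 - 4))*(-8 - 19) = (4*((-4 - 1)/(-3 - 4))**2)*(-8 - 19) = (4*(-5/(-7))**2)*(-27) = (4*(-5*(-1/7))**2)*(-27) = (4*(5/7)**2)*(-27) = (4*(25/49))*(-27) = (100/49)*(-27) = -2700/49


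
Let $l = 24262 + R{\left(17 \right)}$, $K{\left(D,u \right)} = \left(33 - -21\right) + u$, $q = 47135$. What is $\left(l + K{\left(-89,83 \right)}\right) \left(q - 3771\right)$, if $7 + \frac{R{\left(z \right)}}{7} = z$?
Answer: $1061073716$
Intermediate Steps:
$R{\left(z \right)} = -49 + 7 z$
$K{\left(D,u \right)} = 54 + u$ ($K{\left(D,u \right)} = \left(33 + 21\right) + u = 54 + u$)
$l = 24332$ ($l = 24262 + \left(-49 + 7 \cdot 17\right) = 24262 + \left(-49 + 119\right) = 24262 + 70 = 24332$)
$\left(l + K{\left(-89,83 \right)}\right) \left(q - 3771\right) = \left(24332 + \left(54 + 83\right)\right) \left(47135 - 3771\right) = \left(24332 + 137\right) 43364 = 24469 \cdot 43364 = 1061073716$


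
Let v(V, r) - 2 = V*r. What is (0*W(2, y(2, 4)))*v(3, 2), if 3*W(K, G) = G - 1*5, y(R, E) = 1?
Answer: 0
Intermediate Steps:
W(K, G) = -5/3 + G/3 (W(K, G) = (G - 1*5)/3 = (G - 5)/3 = (-5 + G)/3 = -5/3 + G/3)
v(V, r) = 2 + V*r
(0*W(2, y(2, 4)))*v(3, 2) = (0*(-5/3 + (⅓)*1))*(2 + 3*2) = (0*(-5/3 + ⅓))*(2 + 6) = (0*(-4/3))*8 = 0*8 = 0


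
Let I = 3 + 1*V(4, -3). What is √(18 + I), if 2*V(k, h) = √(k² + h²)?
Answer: √94/2 ≈ 4.8477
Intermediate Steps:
V(k, h) = √(h² + k²)/2 (V(k, h) = √(k² + h²)/2 = √(h² + k²)/2)
I = 11/2 (I = 3 + 1*(√((-3)² + 4²)/2) = 3 + 1*(√(9 + 16)/2) = 3 + 1*(√25/2) = 3 + 1*((½)*5) = 3 + 1*(5/2) = 3 + 5/2 = 11/2 ≈ 5.5000)
√(18 + I) = √(18 + 11/2) = √(47/2) = √94/2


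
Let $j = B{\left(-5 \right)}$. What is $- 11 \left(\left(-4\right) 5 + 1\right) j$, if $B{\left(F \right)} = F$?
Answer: $-1045$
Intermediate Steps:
$j = -5$
$- 11 \left(\left(-4\right) 5 + 1\right) j = - 11 \left(\left(-4\right) 5 + 1\right) \left(-5\right) = - 11 \left(-20 + 1\right) \left(-5\right) = \left(-11\right) \left(-19\right) \left(-5\right) = 209 \left(-5\right) = -1045$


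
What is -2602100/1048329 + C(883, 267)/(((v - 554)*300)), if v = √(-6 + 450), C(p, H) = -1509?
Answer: -39727474832101/16064174264400 + 503*√111/15323600 ≈ -2.4727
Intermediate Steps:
v = 2*√111 (v = √444 = 2*√111 ≈ 21.071)
-2602100/1048329 + C(883, 267)/(((v - 554)*300)) = -2602100/1048329 - 1509*1/(300*(2*√111 - 554)) = -2602100*1/1048329 - 1509*1/(300*(-554 + 2*√111)) = -2602100/1048329 - 1509/(-166200 + 600*√111)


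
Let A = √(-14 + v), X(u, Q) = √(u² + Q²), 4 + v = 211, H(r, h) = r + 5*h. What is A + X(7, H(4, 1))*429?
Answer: √193 + 429*√130 ≈ 4905.2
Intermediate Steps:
v = 207 (v = -4 + 211 = 207)
X(u, Q) = √(Q² + u²)
A = √193 (A = √(-14 + 207) = √193 ≈ 13.892)
A + X(7, H(4, 1))*429 = √193 + √((4 + 5*1)² + 7²)*429 = √193 + √((4 + 5)² + 49)*429 = √193 + √(9² + 49)*429 = √193 + √(81 + 49)*429 = √193 + √130*429 = √193 + 429*√130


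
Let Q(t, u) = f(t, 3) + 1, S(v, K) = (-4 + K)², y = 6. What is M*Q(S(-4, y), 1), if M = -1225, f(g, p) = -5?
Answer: 4900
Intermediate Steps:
Q(t, u) = -4 (Q(t, u) = -5 + 1 = -4)
M*Q(S(-4, y), 1) = -1225*(-4) = 4900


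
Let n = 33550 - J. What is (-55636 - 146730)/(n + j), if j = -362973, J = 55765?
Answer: 101183/192594 ≈ 0.52537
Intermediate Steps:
n = -22215 (n = 33550 - 1*55765 = 33550 - 55765 = -22215)
(-55636 - 146730)/(n + j) = (-55636 - 146730)/(-22215 - 362973) = -202366/(-385188) = -202366*(-1/385188) = 101183/192594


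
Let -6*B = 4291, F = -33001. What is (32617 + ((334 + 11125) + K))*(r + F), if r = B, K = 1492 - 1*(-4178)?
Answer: -1677244427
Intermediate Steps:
B = -4291/6 (B = -⅙*4291 = -4291/6 ≈ -715.17)
K = 5670 (K = 1492 + 4178 = 5670)
r = -4291/6 ≈ -715.17
(32617 + ((334 + 11125) + K))*(r + F) = (32617 + ((334 + 11125) + 5670))*(-4291/6 - 33001) = (32617 + (11459 + 5670))*(-202297/6) = (32617 + 17129)*(-202297/6) = 49746*(-202297/6) = -1677244427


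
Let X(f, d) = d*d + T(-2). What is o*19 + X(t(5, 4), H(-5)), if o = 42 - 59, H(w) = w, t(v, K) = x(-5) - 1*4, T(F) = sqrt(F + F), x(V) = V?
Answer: -298 + 2*I ≈ -298.0 + 2.0*I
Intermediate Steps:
T(F) = sqrt(2)*sqrt(F) (T(F) = sqrt(2*F) = sqrt(2)*sqrt(F))
t(v, K) = -9 (t(v, K) = -5 - 1*4 = -5 - 4 = -9)
o = -17
X(f, d) = d**2 + 2*I (X(f, d) = d*d + sqrt(2)*sqrt(-2) = d**2 + sqrt(2)*(I*sqrt(2)) = d**2 + 2*I)
o*19 + X(t(5, 4), H(-5)) = -17*19 + ((-5)**2 + 2*I) = -323 + (25 + 2*I) = -298 + 2*I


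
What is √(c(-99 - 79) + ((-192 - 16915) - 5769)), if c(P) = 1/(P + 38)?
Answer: 3*I*√12454715/70 ≈ 151.25*I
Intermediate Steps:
c(P) = 1/(38 + P)
√(c(-99 - 79) + ((-192 - 16915) - 5769)) = √(1/(38 + (-99 - 79)) + ((-192 - 16915) - 5769)) = √(1/(38 - 178) + (-17107 - 5769)) = √(1/(-140) - 22876) = √(-1/140 - 22876) = √(-3202641/140) = 3*I*√12454715/70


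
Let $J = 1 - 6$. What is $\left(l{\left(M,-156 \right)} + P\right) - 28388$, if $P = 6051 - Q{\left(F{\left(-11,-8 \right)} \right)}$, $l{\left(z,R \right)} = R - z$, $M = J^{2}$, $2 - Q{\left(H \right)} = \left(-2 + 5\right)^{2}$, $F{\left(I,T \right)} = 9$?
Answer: $-22511$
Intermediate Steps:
$J = -5$
$Q{\left(H \right)} = -7$ ($Q{\left(H \right)} = 2 - \left(-2 + 5\right)^{2} = 2 - 3^{2} = 2 - 9 = -7$)
$M = 25$ ($M = \left(-5\right)^{2} = 25$)
$P = 6058$ ($P = 6051 - -7 = 6051 + 7 = 6058$)
$\left(l{\left(M,-156 \right)} + P\right) - 28388 = \left(\left(-156 - 25\right) + 6058\right) - 28388 = \left(-181 + 6058\right) - 28388 = 5877 - 28388 = -22511$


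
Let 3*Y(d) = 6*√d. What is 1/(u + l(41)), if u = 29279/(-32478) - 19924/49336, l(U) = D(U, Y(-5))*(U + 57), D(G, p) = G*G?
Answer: 100145913/16497706690768 ≈ 6.0703e-6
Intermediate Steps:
Y(d) = 2*√d (Y(d) = (6*√d)/3 = 2*√d)
D(G, p) = G²
l(U) = U²*(57 + U) (l(U) = U²*(U + 57) = U²*(57 + U))
u = -130725026/100145913 (u = 29279*(-1/32478) - 19924*1/49336 = -29279/32478 - 4981/12334 = -130725026/100145913 ≈ -1.3053)
1/(u + l(41)) = 1/(-130725026/100145913 + 41²*(57 + 41)) = 1/(-130725026/100145913 + 1681*98) = 1/(-130725026/100145913 + 164738) = 1/(16497706690768/100145913) = 100145913/16497706690768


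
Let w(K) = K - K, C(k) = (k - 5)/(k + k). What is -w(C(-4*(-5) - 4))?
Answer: 0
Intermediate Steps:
C(k) = (-5 + k)/(2*k) (C(k) = (-5 + k)/((2*k)) = (-5 + k)*(1/(2*k)) = (-5 + k)/(2*k))
w(K) = 0
-w(C(-4*(-5) - 4)) = -1*0 = 0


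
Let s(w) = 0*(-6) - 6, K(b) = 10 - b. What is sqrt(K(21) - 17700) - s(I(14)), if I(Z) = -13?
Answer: 6 + I*sqrt(17711) ≈ 6.0 + 133.08*I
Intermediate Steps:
s(w) = -6 (s(w) = 0 - 6 = -6)
sqrt(K(21) - 17700) - s(I(14)) = sqrt((10 - 1*21) - 17700) - 1*(-6) = sqrt((10 - 21) - 17700) + 6 = sqrt(-11 - 17700) + 6 = sqrt(-17711) + 6 = I*sqrt(17711) + 6 = 6 + I*sqrt(17711)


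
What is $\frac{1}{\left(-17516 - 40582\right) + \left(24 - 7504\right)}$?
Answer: $- \frac{1}{65578} \approx -1.5249 \cdot 10^{-5}$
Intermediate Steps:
$\frac{1}{\left(-17516 - 40582\right) + \left(24 - 7504\right)} = \frac{1}{-58098 + \left(24 - 7504\right)} = \frac{1}{-58098 - 7480} = \frac{1}{-65578} = - \frac{1}{65578}$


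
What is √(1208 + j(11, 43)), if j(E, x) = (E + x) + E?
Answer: √1273 ≈ 35.679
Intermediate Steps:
j(E, x) = x + 2*E
√(1208 + j(11, 43)) = √(1208 + (43 + 2*11)) = √(1208 + (43 + 22)) = √(1208 + 65) = √1273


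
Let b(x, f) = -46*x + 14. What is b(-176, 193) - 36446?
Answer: -28336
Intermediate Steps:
b(x, f) = 14 - 46*x
b(-176, 193) - 36446 = (14 - 46*(-176)) - 36446 = (14 + 8096) - 36446 = 8110 - 36446 = -28336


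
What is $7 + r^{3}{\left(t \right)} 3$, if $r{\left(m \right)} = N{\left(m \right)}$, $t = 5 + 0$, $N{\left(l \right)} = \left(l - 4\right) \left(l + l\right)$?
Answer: $3007$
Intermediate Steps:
$N{\left(l \right)} = 2 l \left(-4 + l\right)$ ($N{\left(l \right)} = \left(-4 + l\right) 2 l = 2 l \left(-4 + l\right)$)
$t = 5$
$r{\left(m \right)} = 2 m \left(-4 + m\right)$
$7 + r^{3}{\left(t \right)} 3 = 7 + \left(2 \cdot 5 \left(-4 + 5\right)\right)^{3} \cdot 3 = 7 + \left(2 \cdot 5 \cdot 1\right)^{3} \cdot 3 = 7 + 10^{3} \cdot 3 = 7 + 1000 \cdot 3 = 7 + 3000 = 3007$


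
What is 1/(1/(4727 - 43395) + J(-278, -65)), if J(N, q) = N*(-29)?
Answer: 38668/311741415 ≈ 0.00012404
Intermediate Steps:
J(N, q) = -29*N
1/(1/(4727 - 43395) + J(-278, -65)) = 1/(1/(4727 - 43395) - 29*(-278)) = 1/(1/(-38668) + 8062) = 1/(-1/38668 + 8062) = 1/(311741415/38668) = 38668/311741415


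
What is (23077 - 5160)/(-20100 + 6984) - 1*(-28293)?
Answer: 371073071/13116 ≈ 28292.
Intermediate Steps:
(23077 - 5160)/(-20100 + 6984) - 1*(-28293) = 17917/(-13116) + 28293 = 17917*(-1/13116) + 28293 = -17917/13116 + 28293 = 371073071/13116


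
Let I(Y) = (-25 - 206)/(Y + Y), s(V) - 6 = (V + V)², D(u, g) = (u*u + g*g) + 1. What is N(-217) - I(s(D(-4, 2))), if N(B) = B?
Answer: -255983/1180 ≈ -216.93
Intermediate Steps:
D(u, g) = 1 + g² + u² (D(u, g) = (u² + g²) + 1 = (g² + u²) + 1 = 1 + g² + u²)
s(V) = 6 + 4*V² (s(V) = 6 + (V + V)² = 6 + (2*V)² = 6 + 4*V²)
I(Y) = -231/(2*Y) (I(Y) = -231*1/(2*Y) = -231/(2*Y))
N(-217) - I(s(D(-4, 2))) = -217 - (-231)/(2*(6 + 4*(1 + 2² + (-4)²)²)) = -217 - (-231)/(2*(6 + 4*(1 + 4 + 16)²)) = -217 - (-231)/(2*(6 + 4*21²)) = -217 - (-231)/(2*(6 + 4*441)) = -217 - (-231)/(2*(6 + 1764)) = -217 - (-231)/(2*1770) = -217 - 1*(-77/1180) = -217 + 77/1180 = -255983/1180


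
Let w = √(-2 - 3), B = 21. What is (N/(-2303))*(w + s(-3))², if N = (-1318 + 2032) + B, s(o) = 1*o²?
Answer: -1140/47 - 270*I*√5/47 ≈ -24.255 - 12.845*I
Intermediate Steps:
w = I*√5 (w = √(-5) = I*√5 ≈ 2.2361*I)
s(o) = o²
N = 735 (N = (-1318 + 2032) + 21 = 714 + 21 = 735)
(N/(-2303))*(w + s(-3))² = (735/(-2303))*(I*√5 + (-3)²)² = (735*(-1/2303))*(I*√5 + 9)² = -15*(9 + I*√5)²/47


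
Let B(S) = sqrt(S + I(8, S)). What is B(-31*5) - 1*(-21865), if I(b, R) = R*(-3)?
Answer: 21865 + sqrt(310) ≈ 21883.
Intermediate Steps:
I(b, R) = -3*R
B(S) = sqrt(2)*sqrt(-S) (B(S) = sqrt(S - 3*S) = sqrt(-2*S) = sqrt(2)*sqrt(-S))
B(-31*5) - 1*(-21865) = sqrt(2)*sqrt(-(-31)*5) - 1*(-21865) = sqrt(2)*sqrt(-1*(-155)) + 21865 = sqrt(2)*sqrt(155) + 21865 = sqrt(310) + 21865 = 21865 + sqrt(310)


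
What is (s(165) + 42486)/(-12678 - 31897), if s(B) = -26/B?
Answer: -7010164/7354875 ≈ -0.95313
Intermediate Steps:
(s(165) + 42486)/(-12678 - 31897) = (-26/165 + 42486)/(-12678 - 31897) = (-26*1/165 + 42486)/(-44575) = (-26/165 + 42486)*(-1/44575) = (7010164/165)*(-1/44575) = -7010164/7354875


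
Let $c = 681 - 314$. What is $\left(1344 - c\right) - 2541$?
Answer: $-1564$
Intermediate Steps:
$c = 367$ ($c = 681 - 314 = 367$)
$\left(1344 - c\right) - 2541 = \left(1344 - 367\right) - 2541 = 977 - 2541 = -1564$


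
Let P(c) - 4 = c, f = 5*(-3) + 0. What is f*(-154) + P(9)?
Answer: 2323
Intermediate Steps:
f = -15 (f = -15 + 0 = -15)
P(c) = 4 + c
f*(-154) + P(9) = -15*(-154) + (4 + 9) = 2310 + 13 = 2323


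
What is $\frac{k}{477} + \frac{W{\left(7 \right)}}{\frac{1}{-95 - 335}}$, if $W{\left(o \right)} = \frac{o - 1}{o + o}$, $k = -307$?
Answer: $- \frac{617479}{3339} \approx -184.93$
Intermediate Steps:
$W{\left(o \right)} = \frac{-1 + o}{2 o}$
$\frac{k}{477} + \frac{W{\left(7 \right)}}{\frac{1}{-95 - 335}} = - \frac{307}{477} + \frac{\frac{1}{2} \cdot \frac{1}{7} \left(-1 + 7\right)}{\frac{1}{-95 - 335}} = \left(-307\right) \frac{1}{477} + \frac{\frac{1}{2} \cdot \frac{1}{7} \cdot 6}{\frac{1}{-430}} = - \frac{307}{477} + \frac{3}{7 \left(- \frac{1}{430}\right)} = - \frac{307}{477} + \frac{3}{7} \left(-430\right) = - \frac{307}{477} - \frac{1290}{7} = - \frac{617479}{3339}$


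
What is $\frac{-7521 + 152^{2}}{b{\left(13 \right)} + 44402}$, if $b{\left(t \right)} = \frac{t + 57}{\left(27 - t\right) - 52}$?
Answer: $\frac{296077}{843603} \approx 0.35097$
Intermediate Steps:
$b{\left(t \right)} = \frac{57 + t}{-25 - t}$
$\frac{-7521 + 152^{2}}{b{\left(13 \right)} + 44402} = \frac{-7521 + 152^{2}}{\frac{-57 - 13}{25 + 13} + 44402} = \frac{-7521 + 23104}{\frac{-57 - 13}{38} + 44402} = \frac{15583}{\frac{1}{38} \left(-70\right) + 44402} = \frac{15583}{- \frac{35}{19} + 44402} = \frac{15583}{\frac{843603}{19}} = 15583 \cdot \frac{19}{843603} = \frac{296077}{843603}$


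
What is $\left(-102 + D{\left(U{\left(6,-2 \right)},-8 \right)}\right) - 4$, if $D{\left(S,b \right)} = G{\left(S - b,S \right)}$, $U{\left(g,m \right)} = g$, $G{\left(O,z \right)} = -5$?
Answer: $-111$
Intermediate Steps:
$D{\left(S,b \right)} = -5$
$\left(-102 + D{\left(U{\left(6,-2 \right)},-8 \right)}\right) - 4 = \left(-102 - 5\right) - 4 = -107 - 4 = -111$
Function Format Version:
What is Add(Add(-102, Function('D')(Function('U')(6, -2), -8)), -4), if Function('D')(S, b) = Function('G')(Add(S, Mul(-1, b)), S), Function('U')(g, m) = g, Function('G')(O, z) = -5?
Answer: -111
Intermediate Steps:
Function('D')(S, b) = -5
Add(Add(-102, Function('D')(Function('U')(6, -2), -8)), -4) = Add(Add(-102, -5), -4) = Add(-107, -4) = -111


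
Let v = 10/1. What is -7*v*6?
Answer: -420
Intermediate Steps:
v = 10 (v = 10*1 = 10)
-7*v*6 = -7*10*6 = -70*6 = -420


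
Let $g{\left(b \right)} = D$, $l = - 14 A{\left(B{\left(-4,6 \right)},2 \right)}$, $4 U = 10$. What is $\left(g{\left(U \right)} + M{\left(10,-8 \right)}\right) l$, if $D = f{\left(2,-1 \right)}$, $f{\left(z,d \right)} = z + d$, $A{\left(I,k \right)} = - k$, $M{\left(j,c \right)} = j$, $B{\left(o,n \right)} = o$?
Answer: $308$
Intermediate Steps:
$U = \frac{5}{2}$ ($U = \frac{1}{4} \cdot 10 = \frac{5}{2} \approx 2.5$)
$f{\left(z,d \right)} = d + z$
$l = 28$ ($l = - 14 \left(\left(-1\right) 2\right) = \left(-14\right) \left(-2\right) = 28$)
$D = 1$ ($D = -1 + 2 = 1$)
$g{\left(b \right)} = 1$
$\left(g{\left(U \right)} + M{\left(10,-8 \right)}\right) l = \left(1 + 10\right) 28 = 11 \cdot 28 = 308$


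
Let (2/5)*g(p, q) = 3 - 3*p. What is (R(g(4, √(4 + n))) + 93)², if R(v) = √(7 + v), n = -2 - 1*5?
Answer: (186 + I*√62)²/4 ≈ 8633.5 + 732.28*I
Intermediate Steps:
n = -7 (n = -2 - 5 = -7)
g(p, q) = 15/2 - 15*p/2 (g(p, q) = 5*(3 - 3*p)/2 = 15/2 - 15*p/2)
(R(g(4, √(4 + n))) + 93)² = (√(7 + (15/2 - 15/2*4)) + 93)² = (√(7 + (15/2 - 30)) + 93)² = (√(7 - 45/2) + 93)² = (√(-31/2) + 93)² = (I*√62/2 + 93)² = (93 + I*√62/2)²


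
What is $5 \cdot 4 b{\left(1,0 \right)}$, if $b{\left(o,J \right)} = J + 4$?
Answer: $80$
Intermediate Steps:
$b{\left(o,J \right)} = 4 + J$
$5 \cdot 4 b{\left(1,0 \right)} = 5 \cdot 4 \left(4 + 0\right) = 20 \cdot 4 = 80$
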